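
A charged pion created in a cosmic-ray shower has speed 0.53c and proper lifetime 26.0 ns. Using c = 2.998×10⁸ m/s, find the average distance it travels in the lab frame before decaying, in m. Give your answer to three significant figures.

With β = 0.53, γ = 1/√(1 − 0.53²) = 1/√0.7191 = 1.1792.
Lab-frame lifetime: Δt = γτ = 1.1792 × 26.0 ns = 30.659 ns.
Distance: d = vΔt = 0.53 × 2.998×10⁸ m/s × 3.0659×10^-8 s = 4.87 m.

4.87 m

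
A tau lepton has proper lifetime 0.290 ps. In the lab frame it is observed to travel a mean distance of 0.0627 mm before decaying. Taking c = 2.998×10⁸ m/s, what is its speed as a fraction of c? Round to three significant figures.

Let x = d/(cτ) = 6.270×10^-5 m / (2.998×10⁸ m/s × 2.900×10^-13 s) = 0.72117. Since d = βγcτ, x = βγ = β/√(1−β²).
Solving: β² = x²/(1+x²) = 0.520086/1.520086 = 0.342142, so β = 0.585.

0.585c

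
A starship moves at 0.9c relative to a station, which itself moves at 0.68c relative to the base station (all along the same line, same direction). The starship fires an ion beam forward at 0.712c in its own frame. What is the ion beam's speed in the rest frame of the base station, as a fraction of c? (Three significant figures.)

0.997c

First combine the ion beam and starship (S''→S'): u₁ = (0.712 + 0.9)/(1 + 0.712×0.9) = 1.612/1.6408 = 0.98245.
Then combine with the station (S'→S): u = (0.98245 + 0.68)/(1 + 0.98245×0.68) = 1.66245/1.668066 = 0.99663.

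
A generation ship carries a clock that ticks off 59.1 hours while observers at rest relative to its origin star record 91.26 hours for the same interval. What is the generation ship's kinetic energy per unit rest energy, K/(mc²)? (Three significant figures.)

γ = Δt/Δτ = 91.26/59.1 = 1.54416.
K/(mc²) = γ − 1 = 1.54416 − 1 = 0.544.

0.544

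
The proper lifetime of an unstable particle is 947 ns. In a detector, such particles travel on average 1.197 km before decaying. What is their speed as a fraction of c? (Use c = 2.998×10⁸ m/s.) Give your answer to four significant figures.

Lab distance = (lab lifetime)·v = γτ·βc, so βγ = d/(cτ) = 1197/(2.998×10⁸ × 9.470×10^-7) = 4.2161.
With βγ = 4.2161: γ² = 1 + (βγ)² = 18.7755, and β = (βγ)/γ = 4.2161/4.33307 = 0.9730.

0.9730c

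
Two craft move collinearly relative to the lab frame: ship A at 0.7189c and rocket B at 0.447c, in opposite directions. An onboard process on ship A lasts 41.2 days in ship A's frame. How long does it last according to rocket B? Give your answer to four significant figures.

87.55 days

Speed of ship A in rocket B's frame: u = (v_A + v_B)/(1 + v_A v_B/c²) = (0.7189 + 0.447)/(1 + 0.7189×0.447) = 1.1659/1.3213483 = 0.88236; |u| = 0.88236c.
γ for this relative speed: γ = 1/√(1 − 0.778559) = 2.1251.
Ship A's interval is proper; time dilation gives Δt_B = γΔτ = 2.1251 × 41.2 days = 87.55 days.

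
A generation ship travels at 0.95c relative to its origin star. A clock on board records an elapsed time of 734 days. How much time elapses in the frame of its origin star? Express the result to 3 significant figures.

β² = 0.9025, so γ = 1/√0.0975 = 3.2026.
Time dilation: Δt = γ·Δτ = 3.2026 × 734 = 2350 days.

2350 days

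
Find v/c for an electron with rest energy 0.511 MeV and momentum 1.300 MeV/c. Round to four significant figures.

0.9307

pc/(mc²) = 1.300/0.511 = 2.544 = βγ = β/√(1−β²).
So β² = x²/(1 + x²) with x = 2.544: x² = 6.47194, β² = 6.47194/7.47194 = 0.866166, β = 0.9307.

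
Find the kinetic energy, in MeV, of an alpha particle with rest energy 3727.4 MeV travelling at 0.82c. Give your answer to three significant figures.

2780 MeV

β² = 0.6724, so γ = 1/√0.3276 = 1.74714.
Kinetic energy: K = (γ − 1)mc² = (1.74714 − 1) × 3727.4 MeV = 0.74714 × 3727.4 = 2780 MeV.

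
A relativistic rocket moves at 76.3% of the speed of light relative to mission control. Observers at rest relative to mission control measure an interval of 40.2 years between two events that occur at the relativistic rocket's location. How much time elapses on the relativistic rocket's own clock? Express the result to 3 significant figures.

26.0 years

β² = 0.582169, so γ = 1/√0.417831 = 1.547.
The moving clock records proper time: Δτ = Δt/γ = 40.2/1.547 = 26.0 years.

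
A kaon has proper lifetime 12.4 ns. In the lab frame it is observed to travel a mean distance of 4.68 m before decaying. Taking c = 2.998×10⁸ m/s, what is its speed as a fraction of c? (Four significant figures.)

0.7830c

d = βγcτ ⇒ βγ = d/(cτ) = 4.680 m / (3.71752 m) = 1.2589.
β = (βγ)/√(1+(βγ)²) = 1.2589/√2.58483 = 0.7830.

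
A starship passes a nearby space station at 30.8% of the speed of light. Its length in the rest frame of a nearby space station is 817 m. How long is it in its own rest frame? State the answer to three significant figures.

859 m

β² = 0.094864, so γ = 1/√0.905136 = 1.0511.
Proper length: L₀ = γ·L = 1.0511 × 817 = 859 m.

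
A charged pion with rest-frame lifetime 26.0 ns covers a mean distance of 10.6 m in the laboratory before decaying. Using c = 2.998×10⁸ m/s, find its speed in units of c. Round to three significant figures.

Lab distance = (lab lifetime)·v = γτ·βc, so βγ = d/(cτ) = 10.60/(2.998×10⁸ × 2.600×10^-8) = 1.3599.
With βγ = 1.3599: γ² = 1 + (βγ)² = 2.84933, and β = (βγ)/γ = 1.3599/1.688 = 0.806.

0.806c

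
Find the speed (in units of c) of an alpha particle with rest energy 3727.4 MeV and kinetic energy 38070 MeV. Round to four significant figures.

0.9960c

γ = 1 + K/(mc²) = 1 + 38070/3727.4 = 11.214.
β = √(1 − 1/γ²) = √(1 − 0.00795205) = √0.99204795 = 0.9960.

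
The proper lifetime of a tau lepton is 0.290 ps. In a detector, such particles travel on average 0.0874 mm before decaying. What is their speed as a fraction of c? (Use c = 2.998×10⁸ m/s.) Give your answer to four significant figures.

Let x = d/(cτ) = 8.740×10^-5 m / (2.998×10⁸ m/s × 2.900×10^-13 s) = 1.0053. Since d = βγcτ, x = βγ = β/√(1−β²).
Solving: β² = x²/(1+x²) = 1.01063/2.01063 = 0.502643, so β = 0.7090.

0.7090c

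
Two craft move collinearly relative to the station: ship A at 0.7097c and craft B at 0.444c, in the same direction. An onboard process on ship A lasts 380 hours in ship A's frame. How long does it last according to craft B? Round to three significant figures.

Speed of ship A in craft B's frame: u = (v_A − v_B)/(1 − v_A v_B/c²) = (0.7097 − 0.444)/(1 − 0.7097×0.444) = 0.2657/0.6848932 = 0.38794; |u| = 0.38794c.
γ for this relative speed: γ = 1/√(1 − 0.150497) = 1.085.
Ship A's interval is proper; time dilation gives Δt_B = γΔτ = 1.085 × 380 hours = 412 hours.

412 hours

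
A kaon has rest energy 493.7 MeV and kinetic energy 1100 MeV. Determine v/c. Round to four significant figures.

γ = 1 + K/(mc²) = 1 + 1100/493.7 = 3.2281.
β = √(1 − 1/γ²) = √(1 − 0.0959635) = √0.9040365 = 0.9508.

0.9508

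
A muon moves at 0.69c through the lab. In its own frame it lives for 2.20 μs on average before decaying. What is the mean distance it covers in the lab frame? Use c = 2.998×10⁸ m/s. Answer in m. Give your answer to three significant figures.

629 m

γ = 1/√(1 − β²) = 1/√(1 − 0.4761) = 1/√0.5239 = 1/0.723809 = 1.3816.
Lab-frame lifetime: Δt = γτ = 1.3816 × 2.20 μs = 3.0395 μs.
Distance: d = vΔt = 0.69 × 2.998×10⁸ m/s × 3.0395×10^-6 s = 629 m.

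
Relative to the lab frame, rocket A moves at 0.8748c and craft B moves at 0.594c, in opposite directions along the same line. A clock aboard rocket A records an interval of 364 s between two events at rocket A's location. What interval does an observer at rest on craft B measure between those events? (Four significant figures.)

The velocity of rocket A relative to craft B is (0.8748 + 0.594)c / (1 + 0.8748×0.594) = 0.96655c; relative speed 0.96655c.
At |u| = 0.96655c, γ = (1 − 0.934219)^(−1/2) = 3.899.
Rocket A's interval is proper; time dilation gives Δt_B = γΔτ = 3.899 × 364 s = 1419 s.

1419 s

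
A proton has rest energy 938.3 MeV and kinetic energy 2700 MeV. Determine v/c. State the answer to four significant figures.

0.9662

γ = 1 + K/(mc²) = 1 + 2700/938.3 = 3.8775.
β = √(1 − 1/γ²) = √(1 − 0.0665114) = √0.9334886 = 0.9662.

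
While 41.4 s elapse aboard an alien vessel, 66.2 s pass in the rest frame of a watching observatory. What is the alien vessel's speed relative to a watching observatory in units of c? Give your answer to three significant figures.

γ = Δt/Δτ = 66.2/41.4 = 1.599.
β = √(1 − 1/γ²) = √(1 − 0.391114) = √0.608886 = 0.780.

0.780c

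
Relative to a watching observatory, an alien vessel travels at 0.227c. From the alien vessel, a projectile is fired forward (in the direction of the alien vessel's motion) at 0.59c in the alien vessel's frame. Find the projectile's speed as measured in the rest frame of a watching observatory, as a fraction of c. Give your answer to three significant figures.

In units of c, u = (u' + v)/(1 + u'v) with u' = 0.59 and v = 0.227.
Numerator: 0.59 + 0.227 = 0.817. Denominator: 1 + (0.59)(0.227) = 1.13393.
u = 0.817/1.13393 = 0.7205, so the speed is 0.721c.

0.721c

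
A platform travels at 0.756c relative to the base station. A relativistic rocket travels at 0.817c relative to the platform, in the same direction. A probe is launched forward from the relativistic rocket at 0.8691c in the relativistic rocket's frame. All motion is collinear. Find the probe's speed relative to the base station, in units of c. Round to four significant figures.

0.9980c

Compose velocities in two stages. Stage 1 (into S'): u₁ = (0.8691+0.817)/(1+0.8691×0.817) = 0.98599.
Stage 2 (into S): u = (0.98599+0.756)/(1+0.98599×0.756) = 0.99804, so the speed is 0.9980c.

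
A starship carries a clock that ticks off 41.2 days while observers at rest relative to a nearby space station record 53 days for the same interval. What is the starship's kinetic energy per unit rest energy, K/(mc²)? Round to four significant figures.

0.2864

γ = Δt/Δτ = 53/41.2 = 1.28641.
Since K = (γ−1)mc², K/(mc²) = 1.28641 − 1 = 0.2864.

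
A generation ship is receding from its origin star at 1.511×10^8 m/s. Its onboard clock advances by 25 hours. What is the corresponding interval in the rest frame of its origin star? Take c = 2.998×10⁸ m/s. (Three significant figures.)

β = v/c = (1.511×10^8 m/s)/(2.998×10⁸ m/s) = 0.504003.
γ = 1/√(1 − β²) = 1/√(1 − 0.254019) = 1/√0.745981 = 1/0.863702 = 1.1578.
The onboard clock measures proper time, so the interval in the rest frame of its origin star is dilated: Δt = γ·Δτ = 1.1578 × 25 hours = 28.9 hours.

28.9 hours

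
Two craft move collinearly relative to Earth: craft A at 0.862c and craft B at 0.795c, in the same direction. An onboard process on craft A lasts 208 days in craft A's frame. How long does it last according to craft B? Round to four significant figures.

212.9 days

The velocity of craft A relative to craft B is (0.862 − 0.795)c / (1 − 0.862×0.795) = 0.21289c; relative speed 0.21289c.
At |u| = 0.21289c, γ = (1 − 0.0453222)^(−1/2) = 1.0235.
Craft A's interval is proper; time dilation gives Δt_B = γΔτ = 1.0235 × 208 days = 212.9 days.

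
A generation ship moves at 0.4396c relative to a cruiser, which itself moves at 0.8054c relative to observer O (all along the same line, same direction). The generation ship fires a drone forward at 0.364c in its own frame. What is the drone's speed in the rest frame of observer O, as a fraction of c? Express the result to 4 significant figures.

Apply u = (u'+v)/(1+u'v) twice. Drone in the cruiser frame: (0.364+0.4396)/(1+0.364·0.4396) = 0.8036/1.1600144 = 0.69275c.
That velocity, transformed to the rest frame of observer O: (0.69275+0.8054)/(1+0.69275·0.8054) = 1.49815/1.55794085 = 0.96162c.

0.9616c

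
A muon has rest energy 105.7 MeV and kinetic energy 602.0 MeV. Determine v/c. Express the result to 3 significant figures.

0.989

K = (γ−1)mc², so γ = 1 + 602.0/105.7 = 6.6954.
Then v/c = √(1 − γ⁻²) = √(1 − 0.0223073) = √0.9776927 = 0.989.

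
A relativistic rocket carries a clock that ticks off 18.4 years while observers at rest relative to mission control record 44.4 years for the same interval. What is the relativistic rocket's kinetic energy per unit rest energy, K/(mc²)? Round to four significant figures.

1.413

γ = Δt/Δτ = 44.4/18.4 = 2.41304.
Since K = (γ−1)mc², K/(mc²) = 2.41304 − 1 = 1.413.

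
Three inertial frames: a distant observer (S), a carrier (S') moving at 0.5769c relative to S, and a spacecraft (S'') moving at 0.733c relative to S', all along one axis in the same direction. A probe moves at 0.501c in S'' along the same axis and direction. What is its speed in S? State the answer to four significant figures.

Compose velocities in two stages. Stage 1 (into S'): u₁ = (0.501+0.733)/(1+0.501×0.733) = 0.90255.
Stage 2 (into S): u = (0.90255+0.5769)/(1+0.90255×0.5769) = 0.97289, so the speed is 0.9729c.

0.9729c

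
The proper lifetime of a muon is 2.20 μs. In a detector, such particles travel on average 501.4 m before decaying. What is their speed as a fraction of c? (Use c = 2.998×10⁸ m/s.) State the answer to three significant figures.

0.605c

Let x = d/(cτ) = 501.4 m / (2.998×10⁸ m/s × 2.200×10^-6 s) = 0.7602. Since d = βγcτ, x = βγ = β/√(1−β²).
Solving: β² = x²/(1+x²) = 0.577904/1.577904 = 0.366248, so β = 0.605.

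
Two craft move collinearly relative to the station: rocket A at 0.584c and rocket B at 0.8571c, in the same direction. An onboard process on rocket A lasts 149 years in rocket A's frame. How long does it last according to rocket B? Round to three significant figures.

178 years

Speed of rocket A in rocket B's frame: u = (v_A − v_B)/(1 − v_A v_B/c²) = (0.584 − 0.8571)/(1 − 0.584×0.8571) = −0.2731/0.4994536 = −0.5468; |u| = 0.5468c.
At |u| = 0.5468c, γ = (1 − 0.29899)^(−1/2) = 1.1944.
Rocket A's interval is proper; time dilation gives Δt_B = γΔτ = 1.1944 × 149 years = 178 years.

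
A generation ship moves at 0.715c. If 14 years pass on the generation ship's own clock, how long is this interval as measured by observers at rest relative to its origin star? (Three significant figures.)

γ = 1/√(1 − β²) = 1/√(1 − 0.511225) = 1/√0.488775 = 1/0.699124 = 1.4304.
The onboard clock measures proper time, so the interval in the rest frame of its origin star is dilated: Δt = γ·Δτ = 1.4304 × 14 years = 20.0 years.

20.0 years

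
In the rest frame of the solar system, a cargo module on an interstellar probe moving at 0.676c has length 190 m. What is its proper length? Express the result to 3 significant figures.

258 m

γ = 1/√(1 − β²) = 1/√(1 − 0.456976) = 1/√0.543024 = 1/0.736902 = 1.357.
Proper length: L₀ = γ·L = 1.357 × 190 = 258 m.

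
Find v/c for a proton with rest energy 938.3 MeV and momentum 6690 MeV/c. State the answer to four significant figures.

0.9903

βγ = pc/(mc²) = 6690/938.3 = 7.1299.
Since γ² = 1 + (βγ)² = 51.8355, γ = √51.8355 = 7.19969, and β = (βγ)/γ = 7.1299/7.19969 = 0.9903.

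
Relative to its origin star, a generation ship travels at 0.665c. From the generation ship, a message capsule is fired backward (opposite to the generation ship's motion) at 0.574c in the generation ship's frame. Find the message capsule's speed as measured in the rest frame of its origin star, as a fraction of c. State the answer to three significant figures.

0.147c

In units of c, u = (u' + v)/(1 + u'v) with u' = −0.574 and v = 0.665.
Numerator: −0.574 + 0.665 = 0.091. Denominator: 1 + (−0.574)(0.665) = 0.61829.
u = 0.091/0.61829 = 0.14718, so the speed is 0.147c.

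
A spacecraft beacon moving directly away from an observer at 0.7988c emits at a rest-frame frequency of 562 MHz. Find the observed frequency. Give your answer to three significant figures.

Relativistic Doppler (source moving away): f_obs = f_src · √((1−β)/(1+β)).
With β = 0.7988: factor = √(0.2012/1.7988) = 0.33444.
f_obs = 562 × 0.33444 = 188 MHz.

188 MHz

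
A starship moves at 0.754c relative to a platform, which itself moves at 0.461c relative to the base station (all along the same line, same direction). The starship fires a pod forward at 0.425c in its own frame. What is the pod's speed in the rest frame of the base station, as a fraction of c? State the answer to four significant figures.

First combine the pod and starship (S''→S'): u₁ = (0.425 + 0.754)/(1 + 0.425×0.754) = 1.179/1.32045 = 0.89288.
Then combine with the platform (S'→S): u = (0.89288 + 0.461)/(1 + 0.89288×0.461) = 1.35388/1.41161768 = 0.9591.

0.9591c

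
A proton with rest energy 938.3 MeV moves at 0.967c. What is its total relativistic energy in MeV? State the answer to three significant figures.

3680 MeV

γ = 1/√(1 − β²) = 1/√(1 − 0.935089) = 1/√0.064911 = 1/0.254776 = 3.925.
Total energy: E = γmc² = 3.925 × 938.3 MeV = 3680 MeV.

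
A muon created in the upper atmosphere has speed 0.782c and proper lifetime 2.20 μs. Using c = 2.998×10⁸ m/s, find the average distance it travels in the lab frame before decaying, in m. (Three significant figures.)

γ = 1/√(1 − β²) = 1/√(1 − 0.611524) = 1/√0.388476 = 1/0.623278 = 1.6044.
Lab-frame lifetime: Δt = γτ = 1.6044 × 2.20 μs = 3.5297 μs.
Distance: d = vΔt = 0.782 × 2.998×10⁸ m/s × 3.5297×10^-6 s = 828 m.

828 m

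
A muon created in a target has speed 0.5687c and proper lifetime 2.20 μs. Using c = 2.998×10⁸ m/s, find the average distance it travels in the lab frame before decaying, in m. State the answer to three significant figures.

456 m

With β = 0.5687, γ = 1/√(1 − 0.5687²) = 1/√0.67658031 = 1.2157.
Lab-frame lifetime: Δt = γτ = 1.2157 × 2.20 μs = 2.6745 μs.
Distance: d = vΔt = 0.5687 × 2.998×10⁸ m/s × 2.6745×10^-6 s = 456 m.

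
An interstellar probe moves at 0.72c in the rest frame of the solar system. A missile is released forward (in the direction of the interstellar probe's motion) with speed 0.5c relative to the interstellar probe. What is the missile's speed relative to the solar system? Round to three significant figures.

0.897c

Relativistic velocity addition: u = (u' + v)/(1 + u'v/c²), with u' = 0.5c and v = 0.72c.
Numerator: 0.5 + 0.72 = 1.22. Denominator: 1 + (0.5)(0.72) = 1.36.
u = 1.22/1.36 = 0.89706, so the speed is 0.897c.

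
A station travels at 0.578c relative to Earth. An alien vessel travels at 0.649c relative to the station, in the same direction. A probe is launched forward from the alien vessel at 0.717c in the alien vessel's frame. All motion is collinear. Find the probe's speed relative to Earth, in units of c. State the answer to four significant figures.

First combine the probe and alien vessel (S''→S'): u₁ = (0.717 + 0.649)/(1 + 0.717×0.649) = 1.366/1.465333 = 0.93221.
Then combine with the station (S'→S): u = (0.93221 + 0.578)/(1 + 0.93221×0.578) = 1.51021/1.53881738 = 0.98141.

0.9814c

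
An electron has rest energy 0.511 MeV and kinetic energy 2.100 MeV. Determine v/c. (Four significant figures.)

γ = 1 + K/(mc²) = 1 + 2.100/0.511 = 5.1096.
β = √(1 − 1/γ²) = √(1 − 0.0383024) = √0.9616976 = 0.9807.

0.9807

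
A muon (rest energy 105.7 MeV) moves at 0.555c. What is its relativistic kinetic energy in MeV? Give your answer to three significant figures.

21.4 MeV

γ = 1/√(1 − β²) = 1/√(1 − 0.308025) = 1/√0.691975 = 1/0.83185 = 1.20214.
Kinetic energy: K = (γ − 1)mc² = (1.20214 − 1) × 105.7 MeV = 0.20214 × 105.7 = 21.4 MeV.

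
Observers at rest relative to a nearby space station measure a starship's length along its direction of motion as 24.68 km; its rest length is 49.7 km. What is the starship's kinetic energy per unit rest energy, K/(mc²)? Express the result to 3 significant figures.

1.01

Length contraction gives γ = L₀/L = 49.7/24.68 = 2.01378.
Since K = (γ−1)mc², K/(mc²) = 2.01378 − 1 = 1.01.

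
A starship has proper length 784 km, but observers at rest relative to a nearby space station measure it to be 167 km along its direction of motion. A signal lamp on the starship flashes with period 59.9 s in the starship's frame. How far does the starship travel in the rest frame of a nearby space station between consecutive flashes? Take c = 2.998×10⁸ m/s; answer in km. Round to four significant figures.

Length contraction gives γ = L₀/L = 784/167 = 4.69461.
β = √(1 − 1/γ²) = 0.97705. Lab-frame period = γτ = 4.69461×59.9 s = 281.21 s. Distance = βc × γτ = 0.97705 × 2.998×10⁸ m/s × 281.21 s = 8.2372×10^10 m = 8.237×10^7 km.

8.237×10^7 km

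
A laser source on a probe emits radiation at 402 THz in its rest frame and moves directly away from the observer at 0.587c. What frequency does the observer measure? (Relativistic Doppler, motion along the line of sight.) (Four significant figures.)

205.1 THz

Relativistic Doppler (source moving away): f_obs = f_src · √((1−β)/(1+β)).
With β = 0.587: factor = √(0.413/1.587) = 0.51014.
f_obs = 402 × 0.51014 = 205.1 THz.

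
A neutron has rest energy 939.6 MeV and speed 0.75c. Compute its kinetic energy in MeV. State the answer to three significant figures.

γ = 1/√(1 − β²) = 1/√(1 − 0.5625) = 1/√0.4375 = 1/0.661438 = 1.51186.
Kinetic energy: K = (γ − 1)mc² = (1.51186 − 1) × 939.6 MeV = 0.51186 × 939.6 = 481 MeV.

481 MeV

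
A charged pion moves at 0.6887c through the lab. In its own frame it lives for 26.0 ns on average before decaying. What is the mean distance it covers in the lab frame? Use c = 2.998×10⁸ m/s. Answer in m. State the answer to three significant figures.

Lorentz factor: γ = (1 − 0.47430769)^(−1/2) = 1.3792.
Lab-frame lifetime: Δt = γτ = 1.3792 × 26.0 ns = 35.859 ns.
Distance: d = vΔt = 0.6887 × 2.998×10⁸ m/s × 3.5859×10^-8 s = 7.40 m.

7.40 m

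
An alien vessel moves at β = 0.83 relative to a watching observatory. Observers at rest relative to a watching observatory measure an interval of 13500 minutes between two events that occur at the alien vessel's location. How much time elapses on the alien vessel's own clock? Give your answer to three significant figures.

7530 minutes

γ = 1/√(1 − β²) = 1/√(1 − 0.6889) = 1/√0.3111 = 1/0.557763 = 1.7929.
The alien vessel's clock runs slow as seen from a watching observatory, so Δτ = Δt/γ = 13500/1.7929 = 7530 minutes.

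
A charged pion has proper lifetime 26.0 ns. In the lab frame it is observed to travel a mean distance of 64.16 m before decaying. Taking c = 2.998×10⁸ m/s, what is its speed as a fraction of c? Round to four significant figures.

Lab distance = (lab lifetime)·v = γτ·βc, so βγ = d/(cτ) = 64.16/(2.998×10⁸ × 2.600×10^-8) = 8.2311.
With βγ = 8.2311: γ² = 1 + (βγ)² = 68.751, and β = (βγ)/γ = 8.2311/8.29162 = 0.9927.

0.9927c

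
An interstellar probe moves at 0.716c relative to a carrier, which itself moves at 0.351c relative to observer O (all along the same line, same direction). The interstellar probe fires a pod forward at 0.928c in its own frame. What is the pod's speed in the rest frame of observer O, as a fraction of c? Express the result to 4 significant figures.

0.9941c

First combine the pod and interstellar probe (S''→S'): u₁ = (0.928 + 0.716)/(1 + 0.928×0.716) = 1.644/1.664448 = 0.98771.
Then combine with the carrier (S'→S): u = (0.98771 + 0.351)/(1 + 0.98771×0.351) = 1.33871/1.34668621 = 0.99408.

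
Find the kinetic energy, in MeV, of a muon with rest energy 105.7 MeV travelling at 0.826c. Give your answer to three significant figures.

Lorentz factor: γ = (1 − 0.682276)^(−1/2) = 1.77409.
Kinetic energy: K = (γ − 1)mc² = (1.77409 − 1) × 105.7 MeV = 0.77409 × 105.7 = 81.8 MeV.

81.8 MeV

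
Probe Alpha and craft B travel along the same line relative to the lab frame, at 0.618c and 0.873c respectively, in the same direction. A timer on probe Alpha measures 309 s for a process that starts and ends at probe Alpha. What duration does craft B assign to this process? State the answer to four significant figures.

Transform probe Alpha's velocity into craft B's frame: (0.618 − 0.873)/(1 − 0.618·0.873) = −0.255/0.460486, so the relative speed is 0.55376c.
At |u| = 0.55376c, γ = (1 − 0.30665)^(−1/2) = 1.2009.
The clock on probe Alpha records proper time, so craft B measures Δt = γΔτ = 1.2009 × 309 = 371.1 s.

371.1 s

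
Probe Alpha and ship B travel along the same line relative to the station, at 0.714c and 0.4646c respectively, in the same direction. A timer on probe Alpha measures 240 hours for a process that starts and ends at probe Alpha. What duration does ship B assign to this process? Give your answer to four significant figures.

Speed of probe Alpha in ship B's frame: u = (v_A − v_B)/(1 − v_A v_B/c²) = (0.714 − 0.4646)/(1 − 0.714×0.4646) = 0.2494/0.6682756 = 0.3732; |u| = 0.3732c.
γ for this relative speed: γ = 1/√(1 − 0.139278) = 1.0779.
The clock on probe Alpha records proper time, so ship B measures Δt = γΔτ = 1.0779 × 240 = 258.7 hours.

258.7 hours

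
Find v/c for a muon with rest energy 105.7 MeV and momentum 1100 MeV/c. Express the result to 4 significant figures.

0.9954

βγ = pc/(mc²) = 1100/105.7 = 10.407.
Since γ² = 1 + (βγ)² = 109.306, γ = √109.306 = 10.455, and β = (βγ)/γ = 10.407/10.455 = 0.9954.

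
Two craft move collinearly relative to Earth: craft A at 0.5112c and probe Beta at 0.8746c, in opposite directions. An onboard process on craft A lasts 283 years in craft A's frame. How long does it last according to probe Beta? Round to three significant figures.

983 years

Speed of craft A in probe Beta's frame: u = (v_A + v_B)/(1 + v_A v_B/c²) = (0.5112 + 0.8746)/(1 + 0.5112×0.8746) = 1.3858/1.44709552 = 0.95764; |u| = 0.95764c.
γ for this relative speed: γ = 1/√(1 − 0.917074) = 3.4726.
The clock on craft A records proper time, so probe Beta measures Δt = γΔτ = 3.4726 × 283 = 983 years.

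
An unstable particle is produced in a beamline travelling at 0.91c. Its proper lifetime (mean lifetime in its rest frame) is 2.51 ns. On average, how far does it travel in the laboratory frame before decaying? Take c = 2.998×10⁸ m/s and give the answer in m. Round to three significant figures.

1.65 m

With β = 0.91, γ = 1/√(1 − 0.91²) = 1/√0.1719 = 2.4119.
Lab-frame lifetime: Δt = γτ = 2.4119 × 2.51 ns = 6.0539 ns.
Distance: d = vΔt = 0.91 × 2.998×10⁸ m/s × 6.0539×10^-9 s = 1.65 m.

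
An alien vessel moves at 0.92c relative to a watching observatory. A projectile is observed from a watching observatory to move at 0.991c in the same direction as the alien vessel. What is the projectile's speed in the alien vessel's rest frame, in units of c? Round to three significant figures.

0.804c

Transform to the alien vessel's frame: u' = (u − v)/(1 − uv/c²).
u' = (0.991 − 0.92)/(1 − 0.991×0.92) = 0.071/0.08828 = 0.80426.
Speed in the alien vessel's frame: 0.804c (in the same direction).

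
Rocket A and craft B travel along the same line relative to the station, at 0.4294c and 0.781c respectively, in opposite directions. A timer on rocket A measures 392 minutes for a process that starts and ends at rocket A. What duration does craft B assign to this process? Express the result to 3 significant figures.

928 minutes

Speed of rocket A in craft B's frame: u = (v_A + v_B)/(1 + v_A v_B/c²) = (0.4294 + 0.781)/(1 + 0.4294×0.781) = 1.2104/1.3353614 = 0.90642; |u| = 0.90642c.
At |u| = 0.90642c, γ = (1 − 0.821597)^(−1/2) = 2.3675.
The clock on rocket A records proper time, so craft B measures Δt = γΔτ = 2.3675 × 392 = 928 minutes.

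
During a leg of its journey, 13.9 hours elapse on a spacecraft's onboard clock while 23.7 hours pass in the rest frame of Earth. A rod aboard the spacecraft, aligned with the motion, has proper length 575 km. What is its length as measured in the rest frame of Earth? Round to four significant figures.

γ = Δt/Δτ = 23.7/13.9 = 1.70504.
The rod contracts by the same γ: 575 km / 1.70504 = 337.2 km.

337.2 km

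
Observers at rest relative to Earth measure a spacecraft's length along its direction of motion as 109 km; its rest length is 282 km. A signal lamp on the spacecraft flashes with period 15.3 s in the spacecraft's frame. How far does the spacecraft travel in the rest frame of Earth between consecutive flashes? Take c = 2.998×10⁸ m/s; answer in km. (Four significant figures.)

From L = L₀/γ: γ = 282/109 = 2.58716.
β = √(1 − 1/γ²) = 0.92228. Lab-frame period = γτ = 2.58716×15.3 s = 39.584 s. Distance = βc × γτ = 0.92228 × 2.998×10⁸ m/s × 39.584 s = 1.0945×10^10 m = 1.094×10^7 km.

1.094×10^7 km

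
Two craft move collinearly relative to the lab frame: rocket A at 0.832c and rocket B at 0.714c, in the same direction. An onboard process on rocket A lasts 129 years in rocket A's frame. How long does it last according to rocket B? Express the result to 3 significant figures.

Transform rocket A's velocity into rocket B's frame: (0.832 − 0.714)/(1 − 0.832·0.714) = 0.118/0.405952, so the relative speed is 0.29067c.
γ for this relative speed: γ = 1/√(1 − 0.084489) = 1.0451.
The clock on rocket A records proper time, so rocket B measures Δt = γΔτ = 1.0451 × 129 = 135 years.

135 years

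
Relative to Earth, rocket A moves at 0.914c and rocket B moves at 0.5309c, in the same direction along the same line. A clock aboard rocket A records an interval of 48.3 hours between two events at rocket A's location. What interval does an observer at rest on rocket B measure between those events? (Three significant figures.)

Speed of rocket A in rocket B's frame: u = (v_A − v_B)/(1 − v_A v_B/c²) = (0.914 − 0.5309)/(1 − 0.914×0.5309) = 0.3831/0.5147574 = 0.74423; |u| = 0.74423c.
γ for this relative speed: γ = 1/√(1 − 0.553878) = 1.4972.
The clock on rocket A records proper time, so rocket B measures Δt = γΔτ = 1.4972 × 48.3 = 72.3 hours.

72.3 hours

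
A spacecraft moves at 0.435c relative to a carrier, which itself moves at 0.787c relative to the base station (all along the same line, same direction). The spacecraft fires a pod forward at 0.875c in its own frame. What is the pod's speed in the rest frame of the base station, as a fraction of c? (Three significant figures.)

First combine the pod and spacecraft (S''→S'): u₁ = (0.875 + 0.435)/(1 + 0.875×0.435) = 1.31/1.380625 = 0.94885.
Then combine with the carrier (S'→S): u = (0.94885 + 0.787)/(1 + 0.94885×0.787) = 1.73585/1.74674495 = 0.99376.

0.994c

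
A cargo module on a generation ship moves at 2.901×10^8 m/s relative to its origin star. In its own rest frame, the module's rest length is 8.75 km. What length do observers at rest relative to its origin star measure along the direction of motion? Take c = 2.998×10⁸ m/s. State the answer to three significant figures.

β = v/c = (2.901×10^8 m/s)/(2.998×10⁸ m/s) = 0.967645.
Lorentz factor: γ = (1 − 0.9363368)^(−1/2) = 3.9633.
Along the direction of motion the measured length is L₀/γ = 8.75/3.9633 = 2.21 km.

2.21 km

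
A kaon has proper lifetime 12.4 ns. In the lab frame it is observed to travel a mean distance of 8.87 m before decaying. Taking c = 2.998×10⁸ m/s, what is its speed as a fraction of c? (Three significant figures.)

Let x = d/(cτ) = 8.870 m / (2.998×10⁸ m/s × 1.240×10^-8 s) = 2.386. Since d = βγcτ, x = βγ = β/√(1−β²).
Solving: β² = x²/(1+x²) = 5.693/6.693 = 0.85059, so β = 0.922.

0.922c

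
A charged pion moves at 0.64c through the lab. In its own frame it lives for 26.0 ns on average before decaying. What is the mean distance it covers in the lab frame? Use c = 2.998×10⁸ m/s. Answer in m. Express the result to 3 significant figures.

6.49 m

γ = 1/√(1 − β²) = 1/√(1 − 0.4096) = 1/√0.5904 = 1/0.768375 = 1.3014.
Lab-frame lifetime: Δt = γτ = 1.3014 × 26.0 ns = 33.836 ns.
Distance: d = vΔt = 0.64 × 2.998×10⁸ m/s × 3.3836×10^-8 s = 6.49 m.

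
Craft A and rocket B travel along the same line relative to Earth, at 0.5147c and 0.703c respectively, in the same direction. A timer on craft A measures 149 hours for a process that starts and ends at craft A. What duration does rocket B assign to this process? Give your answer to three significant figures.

156 hours

Speed of craft A in rocket B's frame: u = (v_A − v_B)/(1 − v_A v_B/c²) = (0.5147 − 0.703)/(1 − 0.5147×0.703) = −0.1883/0.6381659 = −0.29506; |u| = 0.29506c.
At |u| = 0.29506c, γ = (1 − 0.0870604)^(−1/2) = 1.0466.
The clock on craft A records proper time, so rocket B measures Δt = γΔτ = 1.0466 × 149 = 156 hours.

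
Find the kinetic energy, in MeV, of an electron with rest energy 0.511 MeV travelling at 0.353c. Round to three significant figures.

γ = 1/√(1 − β²) = 1/√(1 − 0.124609) = 1/√0.875391 = 1.068806.
Kinetic energy: K = (γ − 1)mc² = (1.068806 − 1) × 0.511 MeV = 0.068806 × 0.511 = 0.0352 MeV.

0.0352 MeV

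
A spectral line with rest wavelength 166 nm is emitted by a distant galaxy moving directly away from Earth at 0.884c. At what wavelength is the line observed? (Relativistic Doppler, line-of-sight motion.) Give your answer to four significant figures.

Relativistic Doppler for wavelength: λ_obs = λ_src · √((1+β)/(1−β)).
With β = 0.884: factor = √(1.884/0.116) = 4.0301.
λ_obs = 166 × 4.0301 = 669.0 nm.

669.0 nm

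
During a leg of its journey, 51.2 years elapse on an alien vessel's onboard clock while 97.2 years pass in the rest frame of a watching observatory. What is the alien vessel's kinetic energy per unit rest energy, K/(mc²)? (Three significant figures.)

From Δt = γΔτ: γ = 97.2/51.2 = 1.89844.
K/(mc²) = γ − 1 = 1.89844 − 1 = 0.898.

0.898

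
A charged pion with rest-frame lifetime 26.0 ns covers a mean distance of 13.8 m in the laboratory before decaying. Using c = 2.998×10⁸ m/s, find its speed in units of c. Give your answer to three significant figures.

Let x = d/(cτ) = 13.80 m / (2.998×10⁸ m/s × 2.600×10^-8 s) = 1.7704. Since d = βγcτ, x = βγ = β/√(1−β²).
Solving: β² = x²/(1+x²) = 3.13432/4.13432 = 0.758122, so β = 0.871.

0.871c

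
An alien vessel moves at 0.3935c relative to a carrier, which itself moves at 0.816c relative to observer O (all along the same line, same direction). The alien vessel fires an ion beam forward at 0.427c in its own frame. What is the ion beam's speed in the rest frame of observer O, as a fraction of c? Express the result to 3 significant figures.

Apply u = (u'+v)/(1+u'v) twice. Ion beam in the carrier frame: (0.427+0.3935)/(1+0.427·0.3935) = 0.8205/1.1680245 = 0.70247c.
That velocity, transformed to the rest frame of observer O: (0.70247+0.816)/(1+0.70247·0.816) = 1.51847/1.57321552 = 0.9652c.

0.965c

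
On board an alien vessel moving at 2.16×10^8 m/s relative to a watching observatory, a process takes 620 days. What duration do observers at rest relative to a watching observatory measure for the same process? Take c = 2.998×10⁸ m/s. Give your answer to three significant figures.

894 days

β = v/c = (2.16×10^8 m/s)/(2.998×10⁸ m/s) = 0.72048.
γ = 1/√(1 − β²) = 1/√(1 − 0.5190914304) = 1/√0.4809085696 = 1/0.693476 = 1.442.
Time dilation: Δt = γ·Δτ = 1.442 × 620 = 894 days.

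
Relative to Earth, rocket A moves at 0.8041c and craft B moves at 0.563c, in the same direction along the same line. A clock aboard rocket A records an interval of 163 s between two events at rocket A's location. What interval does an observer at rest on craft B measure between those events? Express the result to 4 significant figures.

181.6 s

Transform rocket A's velocity into craft B's frame: (0.8041 − 0.563)/(1 − 0.8041·0.563) = 0.2411/0.5472917, so the relative speed is 0.44053c.
At |u| = 0.44053c, γ = (1 − 0.194067)^(−1/2) = 1.1139.
Rocket A's interval is proper; time dilation gives Δt_B = γΔτ = 1.1139 × 163 s = 181.6 s.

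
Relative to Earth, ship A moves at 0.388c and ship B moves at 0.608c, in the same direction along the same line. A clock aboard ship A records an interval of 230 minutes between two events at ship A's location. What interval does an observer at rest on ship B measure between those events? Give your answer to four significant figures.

240.2 minutes

The velocity of ship A relative to ship B is (0.388 − 0.608)c / (1 − 0.388×0.608) = −0.28792c; relative speed 0.28792c.
At |u| = 0.28792c, γ = (1 − 0.0828979)^(−1/2) = 1.0442.
The clock on ship A records proper time, so ship B measures Δt = γΔτ = 1.0442 × 230 = 240.2 minutes.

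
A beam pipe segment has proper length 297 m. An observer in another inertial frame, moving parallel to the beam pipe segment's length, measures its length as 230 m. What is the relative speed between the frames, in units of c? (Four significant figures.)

Length contraction gives γ = L₀/L = 297/230 = 1.2913.
β = √(1 − 1/γ²) = √0.400284 = 0.6327.

0.6327c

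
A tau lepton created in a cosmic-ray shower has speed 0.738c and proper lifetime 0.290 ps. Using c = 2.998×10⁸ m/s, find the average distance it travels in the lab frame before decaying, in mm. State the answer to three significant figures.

Lorentz factor: γ = (1 − 0.544644)^(−1/2) = 1.4819.
Lab-frame lifetime: Δt = γτ = 1.4819 × 0.290 ps = 0.42975 ps.
Distance: d = vΔt = 0.738 × 2.998×10⁸ m/s × 4.2975×10^-13 s = 9.51×10^-5 m = 0.0951 mm.

0.0951 mm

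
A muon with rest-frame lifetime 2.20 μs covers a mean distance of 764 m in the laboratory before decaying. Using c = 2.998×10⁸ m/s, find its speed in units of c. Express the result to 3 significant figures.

Lab distance = (lab lifetime)·v = γτ·βc, so βγ = d/(cτ) = 764.0/(2.998×10⁸ × 2.200×10^-6) = 1.1583.
With βγ = 1.1583: γ² = 1 + (βγ)² = 2.34166, and β = (βγ)/γ = 1.1583/1.53025 = 0.757.

0.757c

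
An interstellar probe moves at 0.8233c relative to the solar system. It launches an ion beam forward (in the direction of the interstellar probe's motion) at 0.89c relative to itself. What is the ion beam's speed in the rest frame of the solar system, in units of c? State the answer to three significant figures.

Relativistic velocity addition: u = (u' + v)/(1 + u'v/c²), with u' = 0.89c and v = 0.8233c.
Numerator: 0.89 + 0.8233 = 1.7133. Denominator: 1 + (0.89)(0.8233) = 1.732737.
u = 1.7133/1.732737 = 0.98878, so the speed is 0.989c.

0.989c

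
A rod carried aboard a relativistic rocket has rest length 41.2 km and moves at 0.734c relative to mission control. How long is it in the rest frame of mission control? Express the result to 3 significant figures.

28.0 km

Lorentz factor: γ = (1 − 0.538756)^(−1/2) = 1.4724.
Along the direction of motion the measured length is L₀/γ = 41.2/1.4724 = 28.0 km.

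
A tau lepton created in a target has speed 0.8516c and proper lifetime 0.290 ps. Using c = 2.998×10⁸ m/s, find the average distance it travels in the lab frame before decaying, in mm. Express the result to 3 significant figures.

0.141 mm

With β = 0.8516, γ = 1/√(1 − 0.8516²) = 1/√0.27477744 = 1.9077.
Lab-frame lifetime: Δt = γτ = 1.9077 × 0.290 ps = 0.55323 ps.
Distance: d = vΔt = 0.8516 × 2.998×10⁸ m/s × 5.5323×10^-13 s = 1.41×10^-4 m = 0.141 mm.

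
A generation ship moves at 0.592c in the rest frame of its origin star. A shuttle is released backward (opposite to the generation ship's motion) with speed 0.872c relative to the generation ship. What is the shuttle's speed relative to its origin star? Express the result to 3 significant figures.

0.579c

Relativistic velocity addition: u = (u' + v)/(1 + u'v/c²), with u' = −0.872c and v = 0.592c.
Numerator: −0.872 + 0.592 = −0.28. Denominator: 1 + (−0.872)(0.592) = 0.483776.
u = −0.28/0.483776 = −0.57878, so the speed is 0.579c.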